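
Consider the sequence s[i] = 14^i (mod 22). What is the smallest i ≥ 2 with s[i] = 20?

2

Computing terms: s[1] = 14,  s[2] = 20,  s[3] = 16,  s[4] = 4,  s[5] = 12,  s[6] = 14.
Since s[6] = s[1] = 14, the sequence is periodic with period 5.
The value 20 first appears (with i ≥ 2) at s[2].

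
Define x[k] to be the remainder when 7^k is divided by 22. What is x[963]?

We have x[0] = 1, x[1] = 7, x[2] = 5, x[3] = 13, x[4] = 3, x[5] = 21, x[6] = 15, x[7] = 17, x[8] = 9, x[9] = 19, x[10] = 1.
Since x[10] = x[0] = 1, the sequence is periodic with period 10.
(963 - 0) mod 10 = 3, so x[963] = x[3] = 13.

13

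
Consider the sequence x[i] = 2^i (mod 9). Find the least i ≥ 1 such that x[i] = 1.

6

Listing terms: x[0] = 1; x[1] = 2; x[2] = 4; x[3] = 8; x[4] = 7; x[5] = 5; x[6] = 1.
Since x[6] = x[0] = 1, the sequence is periodic with period 6.
The value 1 next appears (with i ≥ 1) at x[6].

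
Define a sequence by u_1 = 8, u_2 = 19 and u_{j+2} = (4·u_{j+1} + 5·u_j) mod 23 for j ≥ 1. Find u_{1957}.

Computing terms: u_1 = 8, u_2 = 19, u_3 = 1, u_4 = 7, u_5 = 10, u_6 = 6, u_7 = 5, u_8 = 4, u_9 = 18, u_{10} = 0, u_{11} = 21, u_{12} = 15, u_{13} = 4, u_{14} = 22, u_{15} = 16, u_{16} = 13, u_{17} = 17, u_{18} = 18, u_{19} = 19, u_{20} = 5, u_{21} = 0, u_{22} = 2, u_{23} = 8, u_{24} = 19.
The sequence repeats with period 22.
So u_{1957} = u_{1 + ((1957-1) mod 22)} = u_{21} = 0.

0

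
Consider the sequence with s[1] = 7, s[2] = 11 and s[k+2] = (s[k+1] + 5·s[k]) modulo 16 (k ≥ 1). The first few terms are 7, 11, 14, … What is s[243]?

Computing terms: s[1] = 7,  s[2] = 11,  s[3] = 14,  s[4] = 5,  s[5] = 11,  s[6] = 4,  s[7] = 11,  s[8] = 15,  s[9] = 6,  s[10] = 1,  s[11] = 15,  s[12] = 4,  s[13] = 15,  s[14] = 3,  s[15] = 14,  s[16] = 13,  s[17] = 3,  s[18] = 4,  s[19] = 3,  s[20] = 7,  s[21] = 6,  s[22] = 9,  s[23] = 7,  s[24] = 4,  s[25] = 7,  s[26] = 11.
The sequence repeats with period 24.
So s[243] = s[1 + ((243-1) mod 24)] = s[3] = 14.

14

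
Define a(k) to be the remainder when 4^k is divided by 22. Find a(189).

Computing terms: a(1) = 4, a(2) = 16, a(3) = 20, a(4) = 14, a(5) = 12, a(6) = 4.
The sequence repeats with period 5.
So a(189) = a(1 + ((189-1) mod 5)) = a(4) = 14.

14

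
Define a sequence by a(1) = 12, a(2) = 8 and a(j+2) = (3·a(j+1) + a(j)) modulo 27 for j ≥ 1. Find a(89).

a(1) = 12, a(2) = 8, a(3) = 9, a(4) = 8, a(5) = 6, a(6) = 26, a(7) = 3, a(8) = 8, a(9) = 0, a(10) = 8, a(11) = 24, a(12) = 26, a(13) = 21, a(14) = 8, a(15) = 18, a(16) = 8, a(17) = 15, a(18) = 26, a(19) = 12, a(20) = 8.
The sequence repeats with period 18.
(89 - 1) mod 18 = 16, so a(89) = a(17) = 15.

15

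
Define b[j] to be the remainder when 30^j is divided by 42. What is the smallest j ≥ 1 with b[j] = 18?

We have b[0] = 1,  b[1] = 30,  b[2] = 18,  b[3] = 36,  b[4] = 30.
Since b[4] = b[1] = 30, the sequence is eventually periodic: after a pre-period of length 1 it cycles with period 3.
The value 18 first appears (with j ≥ 1) at b[2].

2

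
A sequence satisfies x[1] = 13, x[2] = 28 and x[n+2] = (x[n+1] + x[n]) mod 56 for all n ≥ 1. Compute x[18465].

13

Listing terms: x[1] = 13,  x[2] = 28,  x[3] = 41,  x[4] = 13,  x[5] = 54,  x[6] = 11,  x[7] = 9,  x[8] = 20,  x[9] = 29,  x[10] = 49,  x[11] = 22,  x[12] = 15,  x[13] = 37,  x[14] = 52,  x[15] = 33,  x[16] = 29,  x[17] = 6,  x[18] = 35,  x[19] = 41,  x[20] = 20,  x[21] = 5,  x[22] = 25,  x[23] = 30,  x[24] = 55,  x[25] = 29,  x[26] = 28,  x[27] = 1,  x[28] = 29,  x[29] = 30,  x[30] = 3,  x[31] = 33,  x[32] = 36,  x[33] = 13,  x[34] = 49,  x[35] = 6,  x[36] = 55,  x[37] = 5,  x[38] = 4,  x[39] = 9,  x[40] = 13,  x[41] = 22,  x[42] = 35,  x[43] = 1,  x[44] = 36,  x[45] = 37,  x[46] = 17,  x[47] = 54,  x[48] = 15,  x[49] = 13,  x[50] = 28.
The sequence repeats with period 48.
So x[18465] = x[1 + ((18465-1) mod 48)] = x[33] = 13.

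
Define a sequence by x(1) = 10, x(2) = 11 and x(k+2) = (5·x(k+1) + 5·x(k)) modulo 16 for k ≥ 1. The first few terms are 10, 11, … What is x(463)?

2

Computing terms: x(1) = 10, x(2) = 11, x(3) = 9, x(4) = 4, x(5) = 1, x(6) = 9, x(7) = 2, x(8) = 7, x(9) = 13, x(10) = 4, x(11) = 5, x(12) = 13, x(13) = 10, x(14) = 3, x(15) = 1, x(16) = 4, x(17) = 9, x(18) = 1, x(19) = 2, x(20) = 15, x(21) = 5, x(22) = 4, x(23) = 13, x(24) = 5, x(25) = 10, x(26) = 11.
The sequence repeats with period 24.
So x(463) = x(1 + ((463-1) mod 24)) = x(7) = 2.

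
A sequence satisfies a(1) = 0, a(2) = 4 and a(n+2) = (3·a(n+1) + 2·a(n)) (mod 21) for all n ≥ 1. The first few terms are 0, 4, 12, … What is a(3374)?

Computing terms: a(1) = 0, a(2) = 4, a(3) = 12, a(4) = 2, a(5) = 9, a(6) = 10, a(7) = 6, a(8) = 17, a(9) = 0, a(10) = 13, a(11) = 18, a(12) = 17, a(13) = 3, a(14) = 1, a(15) = 9, a(16) = 8, a(17) = 0, a(18) = 16, a(19) = 6, a(20) = 8, a(21) = 15, a(22) = 19, a(23) = 3, a(24) = 5, a(25) = 0, a(26) = 10, a(27) = 9, a(28) = 5, a(29) = 12, a(30) = 4, a(31) = 15, a(32) = 11, a(33) = 0, a(34) = 1, a(35) = 3, a(36) = 11, a(37) = 18, a(38) = 13, a(39) = 12, a(40) = 20, a(41) = 0, a(42) = 19, a(43) = 15, a(44) = 20, a(45) = 6, a(46) = 16, a(47) = 18, a(48) = 2, a(49) = 0, a(50) = 4.
The sequence repeats with period 48.
So a(3374) = a(1 + ((3374-1) mod 48)) = a(14) = 1.

1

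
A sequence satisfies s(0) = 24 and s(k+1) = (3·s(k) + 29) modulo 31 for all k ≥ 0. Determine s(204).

16

Listing terms: s(0) = 24, s(1) = 8, s(2) = 22, s(3) = 2, s(4) = 4, s(5) = 10, s(6) = 28, s(7) = 20, s(8) = 27, s(9) = 17, s(10) = 18, s(11) = 21, s(12) = 30, s(13) = 26, s(14) = 14, s(15) = 9, s(16) = 25, s(17) = 11, s(18) = 0, s(19) = 29, s(20) = 23, s(21) = 5, s(22) = 13, s(23) = 6, s(24) = 16, s(25) = 15, s(26) = 12, s(27) = 3, s(28) = 7, s(29) = 19, s(30) = 24.
Since s(30) = s(0) = 24, the sequence is periodic with period 30.
So s(204) = s(0 + ((204-0) mod 30)) = s(24) = 16.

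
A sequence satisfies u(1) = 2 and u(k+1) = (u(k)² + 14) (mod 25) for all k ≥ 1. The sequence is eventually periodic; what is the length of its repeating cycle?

Computing terms: u(1) = 2,  u(2) = 18,  u(3) = 13,  u(4) = 8,  u(5) = 3,  u(6) = 23,  u(7) = 18.
Since u(7) = u(2) = 18, the sequence is eventually periodic: after a pre-period of length 1 it cycles with period 5.

5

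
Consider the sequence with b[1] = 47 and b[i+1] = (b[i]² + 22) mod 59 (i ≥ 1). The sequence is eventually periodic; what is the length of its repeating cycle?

We have b[1] = 47,  b[2] = 48,  b[3] = 25,  b[4] = 57,  b[5] = 26,  b[6] = 49,  b[7] = 4,  b[8] = 38,  b[9] = 50,  b[10] = 44,  b[11] = 11,  b[12] = 25.
Since b[12] = b[3] = 25, the sequence is eventually periodic: after a pre-period of length 2 it cycles with period 9.

9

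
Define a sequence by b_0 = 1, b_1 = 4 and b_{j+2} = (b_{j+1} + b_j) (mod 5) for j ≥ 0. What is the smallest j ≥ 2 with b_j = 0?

Listing terms: b_0 = 1, b_1 = 4, b_2 = 0, b_3 = 4, b_4 = 4, b_5 = 3, b_6 = 2, b_7 = 0, b_8 = 2, b_9 = 2, b_{10} = 4, b_{11} = 1, b_{12} = 0, b_{13} = 1, b_{14} = 1, b_{15} = 2, b_{16} = 3, b_{17} = 0, b_{18} = 3, b_{19} = 3, b_{20} = 1, b_{21} = 4.
The sequence repeats with period 20.
The value 0 first appears (with j ≥ 2) at b_2.

2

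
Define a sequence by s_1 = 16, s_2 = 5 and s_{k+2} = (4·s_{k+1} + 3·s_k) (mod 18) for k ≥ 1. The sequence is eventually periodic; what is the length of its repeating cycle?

Listing terms: s_1 = 16, s_2 = 5, s_3 = 14, s_4 = 17, s_5 = 2, s_6 = 5, s_7 = 8, s_8 = 11, s_9 = 14, s_{10} = 17.
Since (s_9, s_{10}) = (s_3, s_4) = (14, 17) (two consecutive terms determine the rest), the sequence is eventually periodic: after a pre-period of length 2 it cycles with period 6.

6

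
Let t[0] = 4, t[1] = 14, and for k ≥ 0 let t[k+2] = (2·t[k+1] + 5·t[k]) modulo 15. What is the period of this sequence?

We have t[0] = 4,  t[1] = 14,  t[2] = 3,  t[3] = 1,  t[4] = 2,  t[5] = 9,  t[6] = 13,  t[7] = 11,  t[8] = 12,  t[9] = 4,  t[10] = 8,  t[11] = 6,  t[12] = 7,  t[13] = 14,  t[14] = 3.
Since (t[13], t[14]) = (t[1], t[2]) = (14, 3) (two consecutive terms determine the rest), the sequence is eventually periodic: after a pre-period of length 1 it cycles with period 12.

12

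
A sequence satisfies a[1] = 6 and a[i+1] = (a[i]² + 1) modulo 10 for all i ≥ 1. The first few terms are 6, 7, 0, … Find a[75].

0

Computing terms: a[1] = 6, a[2] = 7, a[3] = 0, a[4] = 1, a[5] = 2, a[6] = 5, a[7] = 6.
Since a[7] = a[1] = 6, the sequence is periodic with period 6.
(75 - 1) mod 6 = 2, so a[75] = a[3] = 0.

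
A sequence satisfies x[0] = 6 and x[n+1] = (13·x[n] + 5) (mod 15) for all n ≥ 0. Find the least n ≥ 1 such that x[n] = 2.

x[0] = 6,  x[1] = 8,  x[2] = 4,  x[3] = 12,  x[4] = 11,  x[5] = 13,  x[6] = 9,  x[7] = 2,  x[8] = 1,  x[9] = 3,  x[10] = 14,  x[11] = 7,  x[12] = 6.
Since x[12] = x[0] = 6, the sequence is periodic with period 12.
The value 2 first appears (with n ≥ 1) at x[7].

7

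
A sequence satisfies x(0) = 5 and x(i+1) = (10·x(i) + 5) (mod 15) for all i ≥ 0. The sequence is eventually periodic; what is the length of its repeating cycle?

We have x(0) = 5, x(1) = 10, x(2) = 0, x(3) = 5.
The sequence repeats with period 3.

3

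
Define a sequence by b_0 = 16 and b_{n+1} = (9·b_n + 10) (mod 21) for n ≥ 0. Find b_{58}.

b_0 = 16; b_1 = 7; b_2 = 10; b_3 = 16.
Since b_3 = b_0 = 16, the sequence is periodic with period 3.
(58 - 0) mod 3 = 1, so b_{58} = b_1 = 7.

7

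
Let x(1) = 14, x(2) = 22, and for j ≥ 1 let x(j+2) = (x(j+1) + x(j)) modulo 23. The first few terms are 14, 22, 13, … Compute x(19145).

14

x(1) = 14; x(2) = 22; x(3) = 13; x(4) = 12; x(5) = 2; x(6) = 14; x(7) = 16; x(8) = 7; x(9) = 0; x(10) = 7; x(11) = 7; x(12) = 14; x(13) = 21; x(14) = 12; x(15) = 10; x(16) = 22; x(17) = 9; x(18) = 8; x(19) = 17; x(20) = 2; x(21) = 19; x(22) = 21; x(23) = 17; x(24) = 15; x(25) = 9; x(26) = 1; x(27) = 10; x(28) = 11; x(29) = 21; x(30) = 9; x(31) = 7; x(32) = 16; x(33) = 0; x(34) = 16; x(35) = 16; x(36) = 9; x(37) = 2; x(38) = 11; x(39) = 13; x(40) = 1; x(41) = 14; x(42) = 15; x(43) = 6; x(44) = 21; x(45) = 4; x(46) = 2; x(47) = 6; x(48) = 8; x(49) = 14; x(50) = 22.
Since (x(49), x(50)) = (x(1), x(2)) = (14, 22) (two consecutive terms determine the rest), the sequence is periodic with period 48.
So x(19145) = x(1 + ((19145-1) mod 48)) = x(41) = 14.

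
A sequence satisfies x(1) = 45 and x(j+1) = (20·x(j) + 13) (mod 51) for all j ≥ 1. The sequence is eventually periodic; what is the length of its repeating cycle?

16

We have x(1) = 45, x(2) = 46, x(3) = 15, x(4) = 7, x(5) = 0, x(6) = 13, x(7) = 18, x(8) = 16, x(9) = 27, x(10) = 43, x(11) = 6, x(12) = 31, x(13) = 21, x(14) = 25, x(15) = 3, x(16) = 22, x(17) = 45.
Since x(17) = x(1) = 45, the sequence is periodic with period 16.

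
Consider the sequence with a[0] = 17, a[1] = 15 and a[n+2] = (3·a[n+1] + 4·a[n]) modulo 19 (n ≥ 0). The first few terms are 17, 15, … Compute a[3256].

11

Listing terms: a[0] = 17, a[1] = 15, a[2] = 18, a[3] = 0, a[4] = 15, a[5] = 7, a[6] = 5, a[7] = 5, a[8] = 16, a[9] = 11, a[10] = 2, a[11] = 12, a[12] = 6, a[13] = 9, a[14] = 13, a[15] = 18, a[16] = 11, a[17] = 10, a[18] = 17, a[19] = 15.
The sequence repeats with period 18.
So a[3256] = a[0 + ((3256-0) mod 18)] = a[16] = 11.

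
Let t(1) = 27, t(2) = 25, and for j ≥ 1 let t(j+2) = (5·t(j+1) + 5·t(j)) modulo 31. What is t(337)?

We have t(1) = 27,  t(2) = 25,  t(3) = 12,  t(4) = 30,  t(5) = 24,  t(6) = 22,  t(7) = 13,  t(8) = 20,  t(9) = 10,  t(10) = 26,  t(11) = 25,  t(12) = 7,  t(13) = 5,  t(14) = 29,  t(15) = 15,  t(16) = 3,  t(17) = 28,  t(18) = 0,  t(19) = 16,  t(20) = 18,  t(21) = 15,  t(22) = 10,  t(23) = 1,  t(24) = 24,  t(25) = 1,  t(26) = 1,  t(27) = 10,  t(28) = 24,  t(29) = 15,  t(30) = 9,  t(31) = 27,  t(32) = 25.
Since (t(31), t(32)) = (t(1), t(2)) = (27, 25) (two consecutive terms determine the rest), the sequence is periodic with period 30.
(337 - 1) mod 30 = 6, so t(337) = t(7) = 13.

13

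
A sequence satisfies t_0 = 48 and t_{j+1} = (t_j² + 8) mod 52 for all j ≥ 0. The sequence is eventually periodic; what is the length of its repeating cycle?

3

t_0 = 48,  t_1 = 24,  t_2 = 12,  t_3 = 48.
The sequence repeats with period 3.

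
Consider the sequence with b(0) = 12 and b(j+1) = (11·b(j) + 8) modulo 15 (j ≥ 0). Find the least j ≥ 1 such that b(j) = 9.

b(0) = 12, b(1) = 5, b(2) = 3, b(3) = 11, b(4) = 9, b(5) = 2, b(6) = 0, b(7) = 8, b(8) = 6, b(9) = 14, b(10) = 12.
Since b(10) = b(0) = 12, the sequence is periodic with period 10.
The value 9 first appears (with j ≥ 1) at b(4).

4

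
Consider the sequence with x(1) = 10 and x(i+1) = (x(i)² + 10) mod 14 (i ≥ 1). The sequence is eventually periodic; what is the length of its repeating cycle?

3

Computing terms: x(1) = 10, x(2) = 12, x(3) = 0, x(4) = 10.
The sequence repeats with period 3.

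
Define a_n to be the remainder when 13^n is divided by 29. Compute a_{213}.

22

Computing terms: a_0 = 1,  a_1 = 13,  a_2 = 24,  a_3 = 22,  a_4 = 25,  a_5 = 6,  a_6 = 20,  a_7 = 28,  a_8 = 16,  a_9 = 5,  a_{10} = 7,  a_{11} = 4,  a_{12} = 23,  a_{13} = 9,  a_{14} = 1.
Since a_{14} = a_0 = 1, the sequence is periodic with period 14.
(213 - 0) mod 14 = 3, so a_{213} = a_3 = 22.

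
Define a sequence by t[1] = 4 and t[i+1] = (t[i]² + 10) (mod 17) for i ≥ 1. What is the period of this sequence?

3

Listing terms: t[1] = 4; t[2] = 9; t[3] = 6; t[4] = 12; t[5] = 1; t[6] = 11; t[7] = 12.
Since t[7] = t[4] = 12, the sequence is eventually periodic: after a pre-period of length 3 it cycles with period 3.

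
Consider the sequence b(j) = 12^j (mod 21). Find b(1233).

6

Computing terms: b(1) = 12, b(2) = 18, b(3) = 6, b(4) = 9, b(5) = 3, b(6) = 15, b(7) = 12.
The sequence repeats with period 6.
(1233 - 1) mod 6 = 2, so b(1233) = b(3) = 6.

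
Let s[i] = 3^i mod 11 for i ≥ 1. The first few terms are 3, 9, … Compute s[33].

Listing terms: s[1] = 3, s[2] = 9, s[3] = 5, s[4] = 4, s[5] = 1, s[6] = 3.
The sequence repeats with period 5.
So s[33] = s[1 + ((33-1) mod 5)] = s[3] = 5.

5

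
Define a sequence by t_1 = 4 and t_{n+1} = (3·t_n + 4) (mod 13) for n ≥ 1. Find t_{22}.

4

t_1 = 4; t_2 = 3; t_3 = 0; t_4 = 4.
The sequence repeats with period 3.
So t_{22} = t_{1 + ((22-1) mod 3)} = t_1 = 4.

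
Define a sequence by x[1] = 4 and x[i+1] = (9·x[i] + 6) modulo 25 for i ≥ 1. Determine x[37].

Computing terms: x[1] = 4,  x[2] = 17,  x[3] = 9,  x[4] = 12,  x[5] = 14,  x[6] = 7,  x[7] = 19,  x[8] = 2,  x[9] = 24,  x[10] = 22,  x[11] = 4.
Since x[11] = x[1] = 4, the sequence is periodic with period 10.
(37 - 1) mod 10 = 6, so x[37] = x[7] = 19.

19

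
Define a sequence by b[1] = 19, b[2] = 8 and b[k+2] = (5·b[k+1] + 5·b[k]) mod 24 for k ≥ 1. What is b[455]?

2

Listing terms: b[1] = 19,  b[2] = 8,  b[3] = 15,  b[4] = 19,  b[5] = 2,  b[6] = 9,  b[7] = 7,  b[8] = 8,  b[9] = 3,  b[10] = 7,  b[11] = 2,  b[12] = 21,  b[13] = 19,  b[14] = 8.
Since (b[13], b[14]) = (b[1], b[2]) = (19, 8) (two consecutive terms determine the rest), the sequence is periodic with period 12.
So b[455] = b[1 + ((455-1) mod 12)] = b[11] = 2.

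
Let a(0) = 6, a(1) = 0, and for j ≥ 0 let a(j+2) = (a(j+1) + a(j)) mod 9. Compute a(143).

3

Listing terms: a(0) = 6, a(1) = 0, a(2) = 6, a(3) = 6, a(4) = 3, a(5) = 0, a(6) = 3, a(7) = 3, a(8) = 6, a(9) = 0.
The sequence repeats with period 8.
So a(143) = a(0 + ((143-0) mod 8)) = a(7) = 3.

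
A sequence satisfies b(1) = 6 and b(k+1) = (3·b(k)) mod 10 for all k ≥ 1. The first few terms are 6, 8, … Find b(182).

8

b(1) = 6, b(2) = 8, b(3) = 4, b(4) = 2, b(5) = 6.
The sequence repeats with period 4.
So b(182) = b(1 + ((182-1) mod 4)) = b(2) = 8.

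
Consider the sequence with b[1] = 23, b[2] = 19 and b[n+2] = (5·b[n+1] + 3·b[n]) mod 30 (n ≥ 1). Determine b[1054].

1

Listing terms: b[1] = 23; b[2] = 19; b[3] = 14; b[4] = 7; b[5] = 17; b[6] = 16; b[7] = 11; b[8] = 13; b[9] = 8; b[10] = 19; b[11] = 29; b[12] = 22; b[13] = 17; b[14] = 1; b[15] = 26; b[16] = 13; b[17] = 23; b[18] = 4; b[19] = 29; b[20] = 7; b[21] = 2; b[22] = 1; b[23] = 11; b[24] = 28; b[25] = 23; b[26] = 19.
Since (b[25], b[26]) = (b[1], b[2]) = (23, 19) (two consecutive terms determine the rest), the sequence is periodic with period 24.
So b[1054] = b[1 + ((1054-1) mod 24)] = b[22] = 1.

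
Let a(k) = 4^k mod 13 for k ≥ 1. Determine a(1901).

10

a(1) = 4, a(2) = 3, a(3) = 12, a(4) = 9, a(5) = 10, a(6) = 1, a(7) = 4.
The sequence repeats with period 6.
(1901 - 1) mod 6 = 4, so a(1901) = a(5) = 10.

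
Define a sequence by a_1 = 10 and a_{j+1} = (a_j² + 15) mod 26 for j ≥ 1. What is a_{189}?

a_1 = 10,  a_2 = 11,  a_3 = 6,  a_4 = 25,  a_5 = 16,  a_6 = 11.
Since a_6 = a_2 = 11, the sequence is eventually periodic: after a pre-period of length 1 it cycles with period 4.
For j ≥ 2, a_j depends only on (j - 2) mod 4. (189 - 2) mod 4 = 3, so a_{189} = a_5 = 16.

16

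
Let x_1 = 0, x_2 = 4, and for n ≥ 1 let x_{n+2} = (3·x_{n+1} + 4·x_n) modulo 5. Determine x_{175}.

x_1 = 0; x_2 = 4; x_3 = 2; x_4 = 2; x_5 = 4; x_6 = 0; x_7 = 1; x_8 = 3; x_9 = 3; x_{10} = 1; x_{11} = 0; x_{12} = 4.
Since (x_{11}, x_{12}) = (x_1, x_2) = (0, 4) (two consecutive terms determine the rest), the sequence is periodic with period 10.
So x_{175} = x_{1 + ((175-1) mod 10)} = x_5 = 4.

4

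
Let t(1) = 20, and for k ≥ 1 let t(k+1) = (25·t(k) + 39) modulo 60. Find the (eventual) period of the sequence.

4

Computing terms: t(1) = 20, t(2) = 59, t(3) = 14, t(4) = 29, t(5) = 44, t(6) = 59.
Since t(6) = t(2) = 59, the sequence is eventually periodic: after a pre-period of length 1 it cycles with period 4.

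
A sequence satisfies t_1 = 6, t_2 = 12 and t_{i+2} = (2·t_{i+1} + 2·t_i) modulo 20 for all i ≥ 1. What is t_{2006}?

8

Listing terms: t_1 = 6; t_2 = 12; t_3 = 16; t_4 = 16; t_5 = 4; t_6 = 0; t_7 = 8; t_8 = 16; t_9 = 8; t_{10} = 8; t_{11} = 12; t_{12} = 0; t_{13} = 4; t_{14} = 8; t_{15} = 4; t_{16} = 4; t_{17} = 16; t_{18} = 0; t_{19} = 12; t_{20} = 4; t_{21} = 12; t_{22} = 12; t_{23} = 8; t_{24} = 0; t_{25} = 16; t_{26} = 12; t_{27} = 16.
Since (t_{26}, t_{27}) = (t_2, t_3) = (12, 16) (two consecutive terms determine the rest), the sequence is eventually periodic: after a pre-period of length 1 it cycles with period 24.
For i ≥ 2, t_i depends only on (i - 2) mod 24. (2006 - 2) mod 24 = 12, so t_{2006} = t_{14} = 8.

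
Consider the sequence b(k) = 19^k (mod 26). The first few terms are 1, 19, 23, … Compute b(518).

23

b(0) = 1,  b(1) = 19,  b(2) = 23,  b(3) = 21,  b(4) = 9,  b(5) = 15,  b(6) = 25,  b(7) = 7,  b(8) = 3,  b(9) = 5,  b(10) = 17,  b(11) = 11,  b(12) = 1.
The sequence repeats with period 12.
So b(518) = b(0 + ((518-0) mod 12)) = b(2) = 23.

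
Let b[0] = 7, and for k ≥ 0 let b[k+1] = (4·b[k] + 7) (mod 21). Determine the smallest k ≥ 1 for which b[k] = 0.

Listing terms: b[0] = 7, b[1] = 14, b[2] = 0, b[3] = 7.
Since b[3] = b[0] = 7, the sequence is periodic with period 3.
The value 0 first appears (with k ≥ 1) at b[2].

2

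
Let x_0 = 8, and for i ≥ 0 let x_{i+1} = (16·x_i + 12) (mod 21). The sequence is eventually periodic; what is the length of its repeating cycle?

x_0 = 8,  x_1 = 14,  x_2 = 5,  x_3 = 8.
The sequence repeats with period 3.

3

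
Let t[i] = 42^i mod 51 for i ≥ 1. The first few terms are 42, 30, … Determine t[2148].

33

We have t[1] = 42,  t[2] = 30,  t[3] = 36,  t[4] = 33,  t[5] = 9,  t[6] = 21,  t[7] = 15,  t[8] = 18,  t[9] = 42.
The sequence repeats with period 8.
So t[2148] = t[1 + ((2148-1) mod 8)] = t[4] = 33.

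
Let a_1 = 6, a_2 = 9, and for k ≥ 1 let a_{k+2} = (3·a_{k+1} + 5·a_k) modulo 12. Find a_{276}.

3

Listing terms: a_1 = 6,  a_2 = 9,  a_3 = 9,  a_4 = 0,  a_5 = 9,  a_6 = 3,  a_7 = 6,  a_8 = 9.
The sequence repeats with period 6.
(276 - 1) mod 6 = 5, so a_{276} = a_6 = 3.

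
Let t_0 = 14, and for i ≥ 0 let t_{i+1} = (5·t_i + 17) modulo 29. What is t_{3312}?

We have t_0 = 14,  t_1 = 0,  t_2 = 17,  t_3 = 15,  t_4 = 5,  t_5 = 13,  t_6 = 24,  t_7 = 21,  t_8 = 6,  t_9 = 18,  t_{10} = 20,  t_{11} = 1,  t_{12} = 22,  t_{13} = 11,  t_{14} = 14.
The sequence repeats with period 14.
So t_{3312} = t_{0 + ((3312-0) mod 14)} = t_8 = 6.

6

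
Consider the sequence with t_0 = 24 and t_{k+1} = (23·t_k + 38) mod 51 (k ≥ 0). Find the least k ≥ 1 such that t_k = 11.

t_0 = 24; t_1 = 29; t_2 = 42; t_3 = 35; t_4 = 27; t_5 = 47; t_6 = 48; t_7 = 20; t_8 = 39; t_9 = 17; t_{10} = 21; t_{11} = 11; t_{12} = 36; t_{13} = 50; t_{14} = 15; t_{15} = 26; t_{16} = 24.
The sequence repeats with period 16.
The value 11 first appears (with k ≥ 1) at t_{11}.

11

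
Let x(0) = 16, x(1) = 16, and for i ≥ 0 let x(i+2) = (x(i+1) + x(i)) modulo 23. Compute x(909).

x(0) = 16,  x(1) = 16,  x(2) = 9,  x(3) = 2,  x(4) = 11,  x(5) = 13,  x(6) = 1,  x(7) = 14,  x(8) = 15,  x(9) = 6,  x(10) = 21,  x(11) = 4,  x(12) = 2,  x(13) = 6,  x(14) = 8,  x(15) = 14,  x(16) = 22,  x(17) = 13,  x(18) = 12,  x(19) = 2,  x(20) = 14,  x(21) = 16,  x(22) = 7,  x(23) = 0,  x(24) = 7,  x(25) = 7,  x(26) = 14,  x(27) = 21,  x(28) = 12,  x(29) = 10,  x(30) = 22,  x(31) = 9,  x(32) = 8,  x(33) = 17,  x(34) = 2,  x(35) = 19,  x(36) = 21,  x(37) = 17,  x(38) = 15,  x(39) = 9,  x(40) = 1,  x(41) = 10,  x(42) = 11,  x(43) = 21,  x(44) = 9,  x(45) = 7,  x(46) = 16,  x(47) = 0,  x(48) = 16,  x(49) = 16.
The sequence repeats with period 48.
(909 - 0) mod 48 = 45, so x(909) = x(45) = 7.

7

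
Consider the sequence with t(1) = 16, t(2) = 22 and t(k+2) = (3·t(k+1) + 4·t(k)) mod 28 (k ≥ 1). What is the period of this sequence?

3

Computing terms: t(1) = 16, t(2) = 22, t(3) = 18, t(4) = 2, t(5) = 22, t(6) = 18.
Since (t(5), t(6)) = (t(2), t(3)) = (22, 18) (two consecutive terms determine the rest), the sequence is eventually periodic: after a pre-period of length 1 it cycles with period 3.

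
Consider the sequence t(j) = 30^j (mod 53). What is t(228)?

Computing terms: t(1) = 30, t(2) = 52, t(3) = 23, t(4) = 1, t(5) = 30.
Since t(5) = t(1) = 30, the sequence is periodic with period 4.
So t(228) = t(1 + ((228-1) mod 4)) = t(4) = 1.

1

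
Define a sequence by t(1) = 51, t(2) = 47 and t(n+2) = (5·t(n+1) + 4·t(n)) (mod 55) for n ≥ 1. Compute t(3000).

We have t(1) = 51, t(2) = 47, t(3) = 54, t(4) = 18, t(5) = 31, t(6) = 7, t(7) = 49, t(8) = 53, t(9) = 21, t(10) = 42, t(11) = 19, t(12) = 43, t(13) = 16, t(14) = 32, t(15) = 4, t(16) = 38, t(17) = 41, t(18) = 27, t(19) = 24, t(20) = 8, t(21) = 26, t(22) = 52, t(23) = 34, t(24) = 48, t(25) = 46, t(26) = 37, t(27) = 39, t(28) = 13, t(29) = 1, t(30) = 2, t(31) = 14, t(32) = 23, t(33) = 6, t(34) = 12, t(35) = 29, t(36) = 28, t(37) = 36, t(38) = 17, t(39) = 9, t(40) = 3, t(41) = 51, t(42) = 47.
The sequence repeats with period 40.
(3000 - 1) mod 40 = 39, so t(3000) = t(40) = 3.

3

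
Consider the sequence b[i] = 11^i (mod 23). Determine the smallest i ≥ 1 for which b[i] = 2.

10

We have b[0] = 1, b[1] = 11, b[2] = 6, b[3] = 20, b[4] = 13, b[5] = 5, b[6] = 9, b[7] = 7, b[8] = 8, b[9] = 19, b[10] = 2, b[11] = 22, b[12] = 12, b[13] = 17, b[14] = 3, b[15] = 10, b[16] = 18, b[17] = 14, b[18] = 16, b[19] = 15, b[20] = 4, b[21] = 21, b[22] = 1.
The sequence repeats with period 22.
The value 2 first appears (with i ≥ 1) at b[10].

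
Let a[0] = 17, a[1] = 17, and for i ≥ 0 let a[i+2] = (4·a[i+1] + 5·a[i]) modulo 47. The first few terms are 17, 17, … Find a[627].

We have a[0] = 17; a[1] = 17; a[2] = 12; a[3] = 39; a[4] = 28; a[5] = 25; a[6] = 5; a[7] = 4; a[8] = 41; a[9] = 43; a[10] = 1; a[11] = 31; a[12] = 35; a[13] = 13; a[14] = 39; a[15] = 33; a[16] = 45; a[17] = 16; a[18] = 7; a[19] = 14; a[20] = 44; a[21] = 11; a[22] = 29; a[23] = 30; a[24] = 30; a[25] = 35; a[26] = 8; a[27] = 19; a[28] = 22; a[29] = 42; a[30] = 43; a[31] = 6; a[32] = 4; a[33] = 46; a[34] = 16; a[35] = 12; a[36] = 34; a[37] = 8; a[38] = 14; a[39] = 2; a[40] = 31; a[41] = 40; a[42] = 33; a[43] = 3; a[44] = 36; a[45] = 18; a[46] = 17; a[47] = 17.
The sequence repeats with period 46.
(627 - 0) mod 46 = 29, so a[627] = a[29] = 42.

42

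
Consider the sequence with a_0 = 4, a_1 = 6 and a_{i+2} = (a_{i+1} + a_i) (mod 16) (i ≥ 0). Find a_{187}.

We have a_0 = 4,  a_1 = 6,  a_2 = 10,  a_3 = 0,  a_4 = 10,  a_5 = 10,  a_6 = 4,  a_7 = 14,  a_8 = 2,  a_9 = 0,  a_{10} = 2,  a_{11} = 2,  a_{12} = 4,  a_{13} = 6.
The sequence repeats with period 12.
(187 - 0) mod 12 = 7, so a_{187} = a_7 = 14.

14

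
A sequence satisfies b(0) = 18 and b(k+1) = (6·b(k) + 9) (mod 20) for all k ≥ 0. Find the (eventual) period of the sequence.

We have b(0) = 18,  b(1) = 17,  b(2) = 11,  b(3) = 15,  b(4) = 19,  b(5) = 3,  b(6) = 7,  b(7) = 11.
Since b(7) = b(2) = 11, the sequence is eventually periodic: after a pre-period of length 2 it cycles with period 5.

5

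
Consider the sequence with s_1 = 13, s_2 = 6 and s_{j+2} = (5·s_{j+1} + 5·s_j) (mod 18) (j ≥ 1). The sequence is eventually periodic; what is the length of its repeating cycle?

We have s_1 = 13, s_2 = 6, s_3 = 5, s_4 = 1, s_5 = 12, s_6 = 11, s_7 = 7, s_8 = 0, s_9 = 17, s_{10} = 13, s_{11} = 6.
The sequence repeats with period 9.

9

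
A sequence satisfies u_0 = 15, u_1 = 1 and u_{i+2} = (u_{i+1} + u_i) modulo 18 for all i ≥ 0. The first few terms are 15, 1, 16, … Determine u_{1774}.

11

We have u_0 = 15, u_1 = 1, u_2 = 16, u_3 = 17, u_4 = 15, u_5 = 14, u_6 = 11, u_7 = 7, u_8 = 0, u_9 = 7, u_{10} = 7, u_{11} = 14, u_{12} = 3, u_{13} = 17, u_{14} = 2, u_{15} = 1, u_{16} = 3, u_{17} = 4, u_{18} = 7, u_{19} = 11, u_{20} = 0, u_{21} = 11, u_{22} = 11, u_{23} = 4, u_{24} = 15, u_{25} = 1.
Since (u_{24}, u_{25}) = (u_0, u_1) = (15, 1) (two consecutive terms determine the rest), the sequence is periodic with period 24.
(1774 - 0) mod 24 = 22, so u_{1774} = u_{22} = 11.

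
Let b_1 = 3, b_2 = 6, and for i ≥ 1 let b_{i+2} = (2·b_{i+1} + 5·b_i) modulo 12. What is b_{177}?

3

Computing terms: b_1 = 3, b_2 = 6, b_3 = 3, b_4 = 0, b_5 = 3, b_6 = 6.
Since (b_5, b_6) = (b_1, b_2) = (3, 6) (two consecutive terms determine the rest), the sequence is periodic with period 4.
(177 - 1) mod 4 = 0, so b_{177} = b_1 = 3.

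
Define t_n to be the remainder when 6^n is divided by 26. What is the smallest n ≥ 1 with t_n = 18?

We have t_0 = 1,  t_1 = 6,  t_2 = 10,  t_3 = 8,  t_4 = 22,  t_5 = 2,  t_6 = 12,  t_7 = 20,  t_8 = 16,  t_9 = 18,  t_{10} = 4,  t_{11} = 24,  t_{12} = 14,  t_{13} = 6.
Since t_{13} = t_1 = 6, the sequence is eventually periodic: after a pre-period of length 1 it cycles with period 12.
The value 18 first appears (with n ≥ 1) at t_9.

9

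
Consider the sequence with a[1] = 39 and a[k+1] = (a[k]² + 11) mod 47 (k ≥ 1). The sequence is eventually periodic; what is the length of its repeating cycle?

5

a[1] = 39,  a[2] = 28,  a[3] = 43,  a[4] = 27,  a[5] = 35,  a[6] = 14,  a[7] = 19,  a[8] = 43.
Since a[8] = a[3] = 43, the sequence is eventually periodic: after a pre-period of length 2 it cycles with period 5.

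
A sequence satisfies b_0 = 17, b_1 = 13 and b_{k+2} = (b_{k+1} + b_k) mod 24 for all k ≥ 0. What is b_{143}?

Computing terms: b_0 = 17, b_1 = 13, b_2 = 6, b_3 = 19, b_4 = 1, b_5 = 20, b_6 = 21, b_7 = 17, b_8 = 14, b_9 = 7, b_{10} = 21, b_{11} = 4, b_{12} = 1, b_{13} = 5, b_{14} = 6, b_{15} = 11, b_{16} = 17, b_{17} = 4, b_{18} = 21, b_{19} = 1, b_{20} = 22, b_{21} = 23, b_{22} = 21, b_{23} = 20, b_{24} = 17, b_{25} = 13.
The sequence repeats with period 24.
So b_{143} = b_{0 + ((143-0) mod 24)} = b_{23} = 20.

20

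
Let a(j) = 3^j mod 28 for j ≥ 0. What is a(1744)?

a(0) = 1, a(1) = 3, a(2) = 9, a(3) = 27, a(4) = 25, a(5) = 19, a(6) = 1.
Since a(6) = a(0) = 1, the sequence is periodic with period 6.
(1744 - 0) mod 6 = 4, so a(1744) = a(4) = 25.

25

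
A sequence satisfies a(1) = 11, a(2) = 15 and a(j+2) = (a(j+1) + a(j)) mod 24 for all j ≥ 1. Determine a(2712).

Computing terms: a(1) = 11, a(2) = 15, a(3) = 2, a(4) = 17, a(5) = 19, a(6) = 12, a(7) = 7, a(8) = 19, a(9) = 2, a(10) = 21, a(11) = 23, a(12) = 20, a(13) = 19, a(14) = 15, a(15) = 10, a(16) = 1, a(17) = 11, a(18) = 12, a(19) = 23, a(20) = 11, a(21) = 10, a(22) = 21, a(23) = 7, a(24) = 4, a(25) = 11, a(26) = 15.
The sequence repeats with period 24.
So a(2712) = a(1 + ((2712-1) mod 24)) = a(24) = 4.

4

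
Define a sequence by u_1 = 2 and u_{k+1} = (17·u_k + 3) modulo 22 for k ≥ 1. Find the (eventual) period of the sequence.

10

Listing terms: u_1 = 2,  u_2 = 15,  u_3 = 16,  u_4 = 11,  u_5 = 14,  u_6 = 21,  u_7 = 8,  u_8 = 7,  u_9 = 12,  u_{10} = 9,  u_{11} = 2.
The sequence repeats with period 10.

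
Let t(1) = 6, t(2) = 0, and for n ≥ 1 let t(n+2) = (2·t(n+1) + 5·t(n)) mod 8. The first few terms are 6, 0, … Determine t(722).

Computing terms: t(1) = 6,  t(2) = 0,  t(3) = 6,  t(4) = 4,  t(5) = 6,  t(6) = 0.
Since (t(5), t(6)) = (t(1), t(2)) = (6, 0) (two consecutive terms determine the rest), the sequence is periodic with period 4.
So t(722) = t(1 + ((722-1) mod 4)) = t(2) = 0.

0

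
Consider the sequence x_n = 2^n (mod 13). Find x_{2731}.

11

We have x_1 = 2; x_2 = 4; x_3 = 8; x_4 = 3; x_5 = 6; x_6 = 12; x_7 = 11; x_8 = 9; x_9 = 5; x_{10} = 10; x_{11} = 7; x_{12} = 1; x_{13} = 2.
Since x_{13} = x_1 = 2, the sequence is periodic with period 12.
So x_{2731} = x_{1 + ((2731-1) mod 12)} = x_7 = 11.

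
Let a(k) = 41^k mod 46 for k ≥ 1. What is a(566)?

a(1) = 41; a(2) = 25; a(3) = 13; a(4) = 27; a(5) = 3; a(6) = 31; a(7) = 29; a(8) = 39; a(9) = 35; a(10) = 9; a(11) = 1; a(12) = 41.
The sequence repeats with period 11.
So a(566) = a(1 + ((566-1) mod 11)) = a(5) = 3.

3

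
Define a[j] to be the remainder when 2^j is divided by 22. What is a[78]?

Listing terms: a[0] = 1; a[1] = 2; a[2] = 4; a[3] = 8; a[4] = 16; a[5] = 10; a[6] = 20; a[7] = 18; a[8] = 14; a[9] = 6; a[10] = 12; a[11] = 2.
Since a[11] = a[1] = 2, the sequence is eventually periodic: after a pre-period of length 1 it cycles with period 10.
For j ≥ 1, a[j] depends only on (j - 1) mod 10. (78 - 1) mod 10 = 7, so a[78] = a[8] = 14.

14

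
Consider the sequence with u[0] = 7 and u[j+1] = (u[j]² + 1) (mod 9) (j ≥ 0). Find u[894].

2

Computing terms: u[0] = 7, u[1] = 5, u[2] = 8, u[3] = 2, u[4] = 5.
Since u[4] = u[1] = 5, the sequence is eventually periodic: after a pre-period of length 1 it cycles with period 3.
For j ≥ 1, u[j] depends only on (j - 1) mod 3. (894 - 1) mod 3 = 2, so u[894] = u[3] = 2.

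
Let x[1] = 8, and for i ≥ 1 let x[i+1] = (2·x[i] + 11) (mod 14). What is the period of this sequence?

3

x[1] = 8; x[2] = 13; x[3] = 9; x[4] = 1; x[5] = 13.
Since x[5] = x[2] = 13, the sequence is eventually periodic: after a pre-period of length 1 it cycles with period 3.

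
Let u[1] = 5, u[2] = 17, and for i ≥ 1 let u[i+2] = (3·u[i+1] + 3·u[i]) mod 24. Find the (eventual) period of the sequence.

u[1] = 5; u[2] = 17; u[3] = 18; u[4] = 9; u[5] = 9; u[6] = 6; u[7] = 21; u[8] = 9; u[9] = 18; u[10] = 9.
Since (u[9], u[10]) = (u[3], u[4]) = (18, 9) (two consecutive terms determine the rest), the sequence is eventually periodic: after a pre-period of length 2 it cycles with period 6.

6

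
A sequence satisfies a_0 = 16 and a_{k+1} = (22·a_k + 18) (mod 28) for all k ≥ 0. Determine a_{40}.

22

a_0 = 16, a_1 = 6, a_2 = 10, a_3 = 14, a_4 = 18, a_5 = 22, a_6 = 26, a_7 = 2, a_8 = 6.
Since a_8 = a_1 = 6, the sequence is eventually periodic: after a pre-period of length 1 it cycles with period 7.
For k ≥ 1, a_k depends only on (k - 1) mod 7. (40 - 1) mod 7 = 4, so a_{40} = a_5 = 22.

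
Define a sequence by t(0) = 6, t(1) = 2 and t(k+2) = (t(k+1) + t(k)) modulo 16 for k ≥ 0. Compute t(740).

t(0) = 6; t(1) = 2; t(2) = 8; t(3) = 10; t(4) = 2; t(5) = 12; t(6) = 14; t(7) = 10; t(8) = 8; t(9) = 2; t(10) = 10; t(11) = 12; t(12) = 6; t(13) = 2.
Since (t(12), t(13)) = (t(0), t(1)) = (6, 2) (two consecutive terms determine the rest), the sequence is periodic with period 12.
So t(740) = t(0 + ((740-0) mod 12)) = t(8) = 8.

8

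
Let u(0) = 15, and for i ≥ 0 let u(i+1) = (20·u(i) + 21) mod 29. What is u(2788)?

Computing terms: u(0) = 15, u(1) = 2, u(2) = 3, u(3) = 23, u(4) = 17, u(5) = 13, u(6) = 20, u(7) = 15.
The sequence repeats with period 7.
(2788 - 0) mod 7 = 2, so u(2788) = u(2) = 3.

3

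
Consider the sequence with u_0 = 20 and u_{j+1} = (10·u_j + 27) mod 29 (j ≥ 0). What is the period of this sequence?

We have u_0 = 20,  u_1 = 24,  u_2 = 6,  u_3 = 0,  u_4 = 27,  u_5 = 7,  u_6 = 10,  u_7 = 11,  u_8 = 21,  u_9 = 5,  u_{10} = 19,  u_{11} = 14,  u_{12} = 22,  u_{13} = 15,  u_{14} = 3,  u_{15} = 28,  u_{16} = 17,  u_{17} = 23,  u_{18} = 25,  u_{19} = 16,  u_{20} = 13,  u_{21} = 12,  u_{22} = 2,  u_{23} = 18,  u_{24} = 4,  u_{25} = 9,  u_{26} = 1,  u_{27} = 8,  u_{28} = 20.
The sequence repeats with period 28.

28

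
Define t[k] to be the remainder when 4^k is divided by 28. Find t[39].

t[1] = 4, t[2] = 16, t[3] = 8, t[4] = 4.
The sequence repeats with period 3.
So t[39] = t[1 + ((39-1) mod 3)] = t[3] = 8.

8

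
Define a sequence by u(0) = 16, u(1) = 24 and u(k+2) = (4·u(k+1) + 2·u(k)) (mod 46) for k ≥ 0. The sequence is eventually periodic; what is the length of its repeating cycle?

u(0) = 16, u(1) = 24, u(2) = 36, u(3) = 8, u(4) = 12, u(5) = 18, u(6) = 4, u(7) = 6, u(8) = 32, u(9) = 2, u(10) = 26, u(11) = 16, u(12) = 24.
The sequence repeats with period 11.

11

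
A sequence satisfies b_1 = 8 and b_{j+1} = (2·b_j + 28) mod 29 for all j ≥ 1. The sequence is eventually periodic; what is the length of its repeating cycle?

28

b_1 = 8,  b_2 = 15,  b_3 = 0,  b_4 = 28,  b_5 = 26,  b_6 = 22,  b_7 = 14,  b_8 = 27,  b_9 = 24,  b_{10} = 18,  b_{11} = 6,  b_{12} = 11,  b_{13} = 21,  b_{14} = 12,  b_{15} = 23,  b_{16} = 16,  b_{17} = 2,  b_{18} = 3,  b_{19} = 5,  b_{20} = 9,  b_{21} = 17,  b_{22} = 4,  b_{23} = 7,  b_{24} = 13,  b_{25} = 25,  b_{26} = 20,  b_{27} = 10,  b_{28} = 19,  b_{29} = 8.
The sequence repeats with period 28.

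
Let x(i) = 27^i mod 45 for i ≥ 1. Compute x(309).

We have x(1) = 27; x(2) = 9; x(3) = 18; x(4) = 36; x(5) = 27.
Since x(5) = x(1) = 27, the sequence is periodic with period 4.
So x(309) = x(1 + ((309-1) mod 4)) = x(1) = 27.

27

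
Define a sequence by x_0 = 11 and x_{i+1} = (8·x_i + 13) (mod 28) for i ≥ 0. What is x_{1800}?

Computing terms: x_0 = 11; x_1 = 17; x_2 = 9; x_3 = 1; x_4 = 21; x_5 = 13; x_6 = 5; x_7 = 25; x_8 = 17.
Since x_8 = x_1 = 17, the sequence is eventually periodic: after a pre-period of length 1 it cycles with period 7.
For i ≥ 1, x_i depends only on (i - 1) mod 7. (1800 - 1) mod 7 = 0, so x_{1800} = x_1 = 17.

17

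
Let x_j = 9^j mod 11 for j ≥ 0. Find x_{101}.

9

Computing terms: x_0 = 1; x_1 = 9; x_2 = 4; x_3 = 3; x_4 = 5; x_5 = 1.
Since x_5 = x_0 = 1, the sequence is periodic with period 5.
(101 - 0) mod 5 = 1, so x_{101} = x_1 = 9.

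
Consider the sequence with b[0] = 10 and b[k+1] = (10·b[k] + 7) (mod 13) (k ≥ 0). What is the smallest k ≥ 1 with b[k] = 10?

b[0] = 10,  b[1] = 3,  b[2] = 11,  b[3] = 0,  b[4] = 7,  b[5] = 12,  b[6] = 10.
The sequence repeats with period 6.
The value 10 next appears (with k ≥ 1) at b[6].

6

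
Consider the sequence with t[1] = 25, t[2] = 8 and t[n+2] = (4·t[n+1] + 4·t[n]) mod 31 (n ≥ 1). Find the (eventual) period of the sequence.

30

Listing terms: t[1] = 25; t[2] = 8; t[3] = 8; t[4] = 2; t[5] = 9; t[6] = 13; t[7] = 26; t[8] = 1; t[9] = 15; t[10] = 2; t[11] = 6; t[12] = 1; t[13] = 28; t[14] = 23; t[15] = 18; t[16] = 9; t[17] = 15; t[18] = 3; t[19] = 10; t[20] = 21; t[21] = 0; t[22] = 22; t[23] = 26; t[24] = 6; t[25] = 4; t[26] = 9; t[27] = 21; t[28] = 27; t[29] = 6; t[30] = 8; t[31] = 25; t[32] = 8.
Since (t[31], t[32]) = (t[1], t[2]) = (25, 8) (two consecutive terms determine the rest), the sequence is periodic with period 30.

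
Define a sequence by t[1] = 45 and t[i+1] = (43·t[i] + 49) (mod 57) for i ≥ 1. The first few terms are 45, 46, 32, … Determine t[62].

25

We have t[1] = 45,  t[2] = 46,  t[3] = 32,  t[4] = 0,  t[5] = 49,  t[6] = 47,  t[7] = 18,  t[8] = 25,  t[9] = 41,  t[10] = 45.
The sequence repeats with period 9.
(62 - 1) mod 9 = 7, so t[62] = t[8] = 25.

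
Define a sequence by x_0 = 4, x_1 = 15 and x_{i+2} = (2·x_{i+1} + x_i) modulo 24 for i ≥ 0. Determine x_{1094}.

We have x_0 = 4,  x_1 = 15,  x_2 = 10,  x_3 = 11,  x_4 = 8,  x_5 = 3,  x_6 = 14,  x_7 = 7,  x_8 = 4,  x_9 = 15.
The sequence repeats with period 8.
(1094 - 0) mod 8 = 6, so x_{1094} = x_6 = 14.

14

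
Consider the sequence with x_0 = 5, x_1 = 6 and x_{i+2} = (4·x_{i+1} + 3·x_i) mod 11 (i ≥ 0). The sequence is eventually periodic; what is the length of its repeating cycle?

40

Listing terms: x_0 = 5; x_1 = 6; x_2 = 6; x_3 = 9; x_4 = 10; x_5 = 1; x_6 = 1; x_7 = 7; x_8 = 9; x_9 = 2; x_{10} = 2; x_{11} = 3; x_{12} = 7; x_{13} = 4; x_{14} = 4; x_{15} = 6; x_{16} = 3; x_{17} = 8; x_{18} = 8; x_{19} = 1; x_{20} = 6; x_{21} = 5; x_{22} = 5; x_{23} = 2; x_{24} = 1; x_{25} = 10; x_{26} = 10; x_{27} = 4; x_{28} = 2; x_{29} = 9; x_{30} = 9; x_{31} = 8; x_{32} = 4; x_{33} = 7; x_{34} = 7; x_{35} = 5; x_{36} = 8; x_{37} = 3; x_{38} = 3; x_{39} = 10; x_{40} = 5; x_{41} = 6.
Since (x_{40}, x_{41}) = (x_0, x_1) = (5, 6) (two consecutive terms determine the rest), the sequence is periodic with period 40.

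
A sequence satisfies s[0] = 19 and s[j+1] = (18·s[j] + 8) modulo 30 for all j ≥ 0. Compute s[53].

Computing terms: s[0] = 19,  s[1] = 20,  s[2] = 8,  s[3] = 2,  s[4] = 14,  s[5] = 20.
Since s[5] = s[1] = 20, the sequence is eventually periodic: after a pre-period of length 1 it cycles with period 4.
For j ≥ 1, s[j] depends only on (j - 1) mod 4. (53 - 1) mod 4 = 0, so s[53] = s[1] = 20.

20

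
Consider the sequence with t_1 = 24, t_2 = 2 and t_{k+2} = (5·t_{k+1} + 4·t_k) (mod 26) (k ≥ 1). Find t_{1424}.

t_1 = 24, t_2 = 2, t_3 = 2, t_4 = 18, t_5 = 20, t_6 = 16, t_7 = 4, t_8 = 6, t_9 = 20, t_{10} = 20, t_{11} = 24, t_{12} = 18, t_{13} = 4, t_{14} = 14, t_{15} = 8, t_{16} = 18, t_{17} = 18, t_{18} = 6, t_{19} = 24, t_{20} = 14, t_{21} = 10, t_{22} = 2, t_{23} = 24, t_{24} = 24, t_{25} = 8, t_{26} = 6, t_{27} = 10, t_{28} = 22, t_{29} = 20, t_{30} = 6, t_{31} = 6, t_{32} = 2, t_{33} = 8, t_{34} = 22, t_{35} = 12, t_{36} = 18, t_{37} = 8, t_{38} = 8, t_{39} = 20, t_{40} = 2, t_{41} = 12, t_{42} = 16, t_{43} = 24, t_{44} = 2.
The sequence repeats with period 42.
(1424 - 1) mod 42 = 37, so t_{1424} = t_{38} = 8.

8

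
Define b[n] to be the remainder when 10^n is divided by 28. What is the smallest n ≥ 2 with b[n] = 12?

b[1] = 10; b[2] = 16; b[3] = 20; b[4] = 4; b[5] = 12; b[6] = 8; b[7] = 24; b[8] = 16.
Since b[8] = b[2] = 16, the sequence is eventually periodic: after a pre-period of length 1 it cycles with period 6.
The value 12 first appears (with n ≥ 2) at b[5].

5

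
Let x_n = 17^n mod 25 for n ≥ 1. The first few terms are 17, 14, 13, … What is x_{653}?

12

Computing terms: x_1 = 17; x_2 = 14; x_3 = 13; x_4 = 21; x_5 = 7; x_6 = 19; x_7 = 23; x_8 = 16; x_9 = 22; x_{10} = 24; x_{11} = 8; x_{12} = 11; x_{13} = 12; x_{14} = 4; x_{15} = 18; x_{16} = 6; x_{17} = 2; x_{18} = 9; x_{19} = 3; x_{20} = 1; x_{21} = 17.
Since x_{21} = x_1 = 17, the sequence is periodic with period 20.
So x_{653} = x_{1 + ((653-1) mod 20)} = x_{13} = 12.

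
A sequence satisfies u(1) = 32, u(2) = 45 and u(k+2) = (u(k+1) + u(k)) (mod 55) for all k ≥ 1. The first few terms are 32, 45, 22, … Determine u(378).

49

We have u(1) = 32; u(2) = 45; u(3) = 22; u(4) = 12; u(5) = 34; u(6) = 46; u(7) = 25; u(8) = 16; u(9) = 41; u(10) = 2; u(11) = 43; u(12) = 45; u(13) = 33; u(14) = 23; u(15) = 1; u(16) = 24; u(17) = 25; u(18) = 49; u(19) = 19; u(20) = 13; u(21) = 32; u(22) = 45.
Since (u(21), u(22)) = (u(1), u(2)) = (32, 45) (two consecutive terms determine the rest), the sequence is periodic with period 20.
So u(378) = u(1 + ((378-1) mod 20)) = u(18) = 49.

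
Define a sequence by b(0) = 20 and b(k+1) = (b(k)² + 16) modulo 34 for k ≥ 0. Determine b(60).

14

b(0) = 20; b(1) = 8; b(2) = 12; b(3) = 24; b(4) = 14; b(5) = 8.
Since b(5) = b(1) = 8, the sequence is eventually periodic: after a pre-period of length 1 it cycles with period 4.
For k ≥ 1, b(k) depends only on (k - 1) mod 4. (60 - 1) mod 4 = 3, so b(60) = b(4) = 14.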